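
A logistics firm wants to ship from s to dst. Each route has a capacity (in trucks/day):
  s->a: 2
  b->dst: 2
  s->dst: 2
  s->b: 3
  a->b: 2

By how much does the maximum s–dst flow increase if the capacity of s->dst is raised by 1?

1

Original max flow = 4.
After raising cap(s->dst), augmenting paths through that edge carry 1 more unit.
New max flow = 5. Increase = 1.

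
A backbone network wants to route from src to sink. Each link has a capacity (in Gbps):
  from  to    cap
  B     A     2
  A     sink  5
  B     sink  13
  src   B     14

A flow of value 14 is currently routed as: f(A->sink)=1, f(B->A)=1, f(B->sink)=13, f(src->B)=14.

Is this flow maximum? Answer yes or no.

Residual reachable from src: {src}; sink is not reachable.
Saturated cut: src->B with total capacity 14 = current flow value. Flow is maximum.

Yes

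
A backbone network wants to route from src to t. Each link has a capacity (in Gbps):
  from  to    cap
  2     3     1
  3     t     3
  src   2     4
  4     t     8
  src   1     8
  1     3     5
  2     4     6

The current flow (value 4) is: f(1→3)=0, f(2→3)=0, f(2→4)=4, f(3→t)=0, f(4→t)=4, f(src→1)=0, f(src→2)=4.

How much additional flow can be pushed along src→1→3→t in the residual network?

Residual capacities along the path: src→1: 8, 1→3: 5, 3→t: 3.
Minimum is 3.

3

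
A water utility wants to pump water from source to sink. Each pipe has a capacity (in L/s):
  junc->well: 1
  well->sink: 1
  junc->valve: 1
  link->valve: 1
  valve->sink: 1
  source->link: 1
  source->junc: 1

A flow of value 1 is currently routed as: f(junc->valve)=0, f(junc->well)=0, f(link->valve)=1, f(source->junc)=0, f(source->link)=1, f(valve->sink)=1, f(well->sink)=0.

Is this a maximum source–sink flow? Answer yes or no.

Residual path source->junc->well->sink has bottleneck 1 > 0.
Pushing 1 along it raises the flow to 2, so the given flow is not maximum.

No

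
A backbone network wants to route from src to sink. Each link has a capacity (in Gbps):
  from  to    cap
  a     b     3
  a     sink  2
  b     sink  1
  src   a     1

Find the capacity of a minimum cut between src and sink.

1

Max flow = 1 (via 1 augmenting path).
In the residual at optimum, the set reachable from src is {src}.
Cut edges: src->a (cap 1). Sum = 1.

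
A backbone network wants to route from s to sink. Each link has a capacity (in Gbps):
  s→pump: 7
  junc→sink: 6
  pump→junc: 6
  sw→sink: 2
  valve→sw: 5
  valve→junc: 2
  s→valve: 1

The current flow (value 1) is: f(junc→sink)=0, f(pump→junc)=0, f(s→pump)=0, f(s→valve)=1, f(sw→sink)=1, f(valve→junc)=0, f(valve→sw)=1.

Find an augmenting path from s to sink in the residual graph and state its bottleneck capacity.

s→pump→junc→sink, bottleneck 6

Residual along s→pump→junc→sink: s→pump: 7, pump→junc: 6, junc→sink: 6.
Bottleneck = min = 6.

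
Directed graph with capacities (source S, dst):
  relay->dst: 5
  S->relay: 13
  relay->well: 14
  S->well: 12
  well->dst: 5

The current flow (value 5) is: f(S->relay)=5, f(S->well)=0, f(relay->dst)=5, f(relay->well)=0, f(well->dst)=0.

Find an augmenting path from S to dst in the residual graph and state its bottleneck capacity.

Residual along S->well->dst: S->well: 12, well->dst: 5.
Bottleneck = min = 5.

S->well->dst, bottleneck 5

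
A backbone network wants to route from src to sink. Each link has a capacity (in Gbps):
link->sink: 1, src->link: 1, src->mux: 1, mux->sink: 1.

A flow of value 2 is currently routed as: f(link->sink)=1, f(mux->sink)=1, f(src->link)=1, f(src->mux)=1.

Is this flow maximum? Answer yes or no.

Yes

Residual reachable from src: {src}; sink is not reachable.
Saturated cut: src->mux, src->link with total capacity 2 = current flow value. Flow is maximum.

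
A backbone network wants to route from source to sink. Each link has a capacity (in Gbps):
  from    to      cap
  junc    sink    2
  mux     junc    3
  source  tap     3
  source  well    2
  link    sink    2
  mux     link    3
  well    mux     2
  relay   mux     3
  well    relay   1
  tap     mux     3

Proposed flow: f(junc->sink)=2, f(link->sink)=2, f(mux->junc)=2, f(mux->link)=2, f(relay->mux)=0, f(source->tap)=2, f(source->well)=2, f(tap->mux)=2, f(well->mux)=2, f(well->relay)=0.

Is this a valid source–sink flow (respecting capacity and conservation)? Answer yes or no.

Yes

Every edge has 0 ≤ f(e) ≤ cap(e).
At each intermediate node, inflow equals outflow.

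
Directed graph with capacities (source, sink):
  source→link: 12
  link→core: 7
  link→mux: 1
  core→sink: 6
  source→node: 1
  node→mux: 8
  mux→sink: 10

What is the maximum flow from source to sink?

8

Augment source→link→core→sink: bottleneck 6. Total 6.
Augment source→link→mux→sink: bottleneck 1. Total 7.
Augment source→node→mux→sink: bottleneck 1. Total 8.
No augmenting path remains in the residual graph.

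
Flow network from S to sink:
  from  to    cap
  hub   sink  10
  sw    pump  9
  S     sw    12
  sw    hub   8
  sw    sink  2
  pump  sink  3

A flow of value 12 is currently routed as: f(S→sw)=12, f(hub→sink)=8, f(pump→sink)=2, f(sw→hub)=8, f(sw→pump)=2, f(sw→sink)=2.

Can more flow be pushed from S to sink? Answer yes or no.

No

Residual reachable from S: {S}; sink is not reachable.
Saturated cut: S→sw with total capacity 12 = current flow value. Flow is maximum.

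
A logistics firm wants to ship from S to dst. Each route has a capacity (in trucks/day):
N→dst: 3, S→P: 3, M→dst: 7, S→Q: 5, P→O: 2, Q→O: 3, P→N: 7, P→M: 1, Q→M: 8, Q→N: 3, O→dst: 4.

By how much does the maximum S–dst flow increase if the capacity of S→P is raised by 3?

3

Original max flow = 8.
After raising cap(S→P), augmenting paths through that edge carry 3 more units.
New max flow = 11. Increase = 3.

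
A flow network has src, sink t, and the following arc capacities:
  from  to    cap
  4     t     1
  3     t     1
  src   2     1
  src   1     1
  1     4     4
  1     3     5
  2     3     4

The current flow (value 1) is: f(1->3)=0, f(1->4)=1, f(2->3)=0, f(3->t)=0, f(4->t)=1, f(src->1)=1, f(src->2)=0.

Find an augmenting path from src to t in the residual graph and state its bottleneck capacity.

src->2->3->t, bottleneck 1

Residual along src->2->3->t: src->2: 1, 2->3: 4, 3->t: 1.
Bottleneck = min = 1.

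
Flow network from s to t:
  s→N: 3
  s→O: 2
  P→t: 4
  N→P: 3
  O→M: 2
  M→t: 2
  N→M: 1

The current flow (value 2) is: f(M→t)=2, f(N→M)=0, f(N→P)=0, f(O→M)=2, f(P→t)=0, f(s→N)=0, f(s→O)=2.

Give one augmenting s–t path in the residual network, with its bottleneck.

s→N→P→t, bottleneck 3

Residual along s→N→P→t: s→N: 3, N→P: 3, P→t: 4.
Bottleneck = min = 3.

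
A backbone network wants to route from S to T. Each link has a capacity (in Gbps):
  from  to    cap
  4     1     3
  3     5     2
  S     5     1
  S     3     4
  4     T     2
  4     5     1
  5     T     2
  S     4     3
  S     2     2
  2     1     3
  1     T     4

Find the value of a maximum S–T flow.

7

Augment S→4→T: bottleneck 2. Total 2.
Augment S→5→T: bottleneck 1. Total 3.
Augment S→2→1→T: bottleneck 2. Total 5.
Augment S→3→5→T: bottleneck 1. Total 6.
Augment S→4→1→T: bottleneck 1. Total 7.
No augmenting path remains in the residual graph.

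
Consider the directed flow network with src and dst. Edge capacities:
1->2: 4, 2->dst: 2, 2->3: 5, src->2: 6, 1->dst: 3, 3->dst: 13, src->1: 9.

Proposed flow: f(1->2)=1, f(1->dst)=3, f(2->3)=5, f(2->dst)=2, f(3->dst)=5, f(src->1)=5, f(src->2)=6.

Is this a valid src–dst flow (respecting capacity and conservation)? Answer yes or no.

No

Conservation fails at 1: inflow 5 ≠ outflow 4.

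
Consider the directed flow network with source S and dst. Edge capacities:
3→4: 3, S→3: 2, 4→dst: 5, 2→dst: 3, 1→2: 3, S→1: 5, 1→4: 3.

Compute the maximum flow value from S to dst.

7

Augment S→1→2→dst: bottleneck 3. Total 3.
Augment S→1→4→dst: bottleneck 2. Total 5.
Augment S→3→4→dst: bottleneck 2. Total 7.
No augmenting path remains in the residual graph.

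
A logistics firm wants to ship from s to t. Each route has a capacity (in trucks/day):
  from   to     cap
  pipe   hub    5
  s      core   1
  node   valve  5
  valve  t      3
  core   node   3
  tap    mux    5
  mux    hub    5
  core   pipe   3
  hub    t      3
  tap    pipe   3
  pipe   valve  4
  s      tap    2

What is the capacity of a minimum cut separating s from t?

Max flow = 3 (via 2 augmenting paths).
In the residual at optimum, the set reachable from s is {s}.
Cut edges: s→core (cap 1), s→tap (cap 2). Sum = 3.

3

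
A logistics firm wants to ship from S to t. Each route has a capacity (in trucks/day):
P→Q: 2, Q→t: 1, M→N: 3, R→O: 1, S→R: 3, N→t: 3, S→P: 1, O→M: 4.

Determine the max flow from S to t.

2

Augment S→P→Q→t: bottleneck 1. Total 1.
Augment S→R→O→M→N→t: bottleneck 1. Total 2.
No augmenting path remains in the residual graph.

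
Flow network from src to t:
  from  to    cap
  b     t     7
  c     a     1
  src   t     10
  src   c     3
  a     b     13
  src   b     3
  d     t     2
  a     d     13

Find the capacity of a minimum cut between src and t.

14

Max flow = 14 (via 3 augmenting paths).
In the residual at optimum, the set reachable from src is {c, src}.
Cut edges: src→b (cap 3), src→t (cap 10), c→a (cap 1). Sum = 14.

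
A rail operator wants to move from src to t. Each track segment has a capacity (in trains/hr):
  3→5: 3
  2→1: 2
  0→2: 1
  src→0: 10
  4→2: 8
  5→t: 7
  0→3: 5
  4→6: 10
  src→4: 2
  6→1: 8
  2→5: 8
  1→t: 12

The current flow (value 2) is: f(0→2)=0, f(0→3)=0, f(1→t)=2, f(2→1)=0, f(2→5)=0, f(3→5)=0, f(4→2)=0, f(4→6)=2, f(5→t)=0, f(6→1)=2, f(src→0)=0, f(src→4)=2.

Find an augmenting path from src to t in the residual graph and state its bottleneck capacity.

Residual along src→0→2→1→t: src→0: 10, 0→2: 1, 2→1: 2, 1→t: 10.
Bottleneck = min = 1.

src→0→2→1→t, bottleneck 1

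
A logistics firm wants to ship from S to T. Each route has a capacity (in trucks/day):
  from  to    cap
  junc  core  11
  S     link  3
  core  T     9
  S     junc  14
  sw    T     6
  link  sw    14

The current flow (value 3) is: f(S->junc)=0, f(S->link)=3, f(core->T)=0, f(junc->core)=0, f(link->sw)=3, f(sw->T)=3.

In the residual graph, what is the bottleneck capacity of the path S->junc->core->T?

Residual capacities along the path: S->junc: 14, junc->core: 11, core->T: 9.
Minimum is 9.

9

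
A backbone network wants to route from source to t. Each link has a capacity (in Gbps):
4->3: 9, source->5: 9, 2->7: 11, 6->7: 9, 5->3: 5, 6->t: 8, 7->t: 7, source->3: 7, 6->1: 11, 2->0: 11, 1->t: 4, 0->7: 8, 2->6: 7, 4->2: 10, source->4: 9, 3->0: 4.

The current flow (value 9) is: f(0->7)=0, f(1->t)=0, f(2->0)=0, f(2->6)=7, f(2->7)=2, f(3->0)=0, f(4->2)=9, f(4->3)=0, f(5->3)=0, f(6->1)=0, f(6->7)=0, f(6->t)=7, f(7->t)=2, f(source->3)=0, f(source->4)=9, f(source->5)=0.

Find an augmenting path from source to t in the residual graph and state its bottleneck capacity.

source->3->0->7->t, bottleneck 4

Residual along source->3->0->7->t: source->3: 7, 3->0: 4, 0->7: 8, 7->t: 5.
Bottleneck = min = 4.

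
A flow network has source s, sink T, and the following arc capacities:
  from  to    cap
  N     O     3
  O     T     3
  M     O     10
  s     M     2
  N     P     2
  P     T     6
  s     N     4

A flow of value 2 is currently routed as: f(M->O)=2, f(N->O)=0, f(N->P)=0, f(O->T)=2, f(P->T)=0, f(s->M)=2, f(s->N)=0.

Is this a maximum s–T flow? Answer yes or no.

No

Residual path s->N->O->T has bottleneck 1 > 0.
Pushing 1 along it raises the flow to 3, so the given flow is not maximum.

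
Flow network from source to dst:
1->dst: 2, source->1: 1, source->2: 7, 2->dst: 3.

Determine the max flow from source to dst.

4

Augment source->2->dst: bottleneck 3. Total 3.
Augment source->1->dst: bottleneck 1. Total 4.
No augmenting path remains in the residual graph.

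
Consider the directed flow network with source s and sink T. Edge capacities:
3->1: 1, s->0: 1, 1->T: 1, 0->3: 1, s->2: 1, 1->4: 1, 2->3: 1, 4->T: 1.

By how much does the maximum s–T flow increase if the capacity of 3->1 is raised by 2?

Original max flow = 1.
After raising cap(3->1), augmenting paths through that edge carry 1 more unit.
New max flow = 2. Increase = 1.

1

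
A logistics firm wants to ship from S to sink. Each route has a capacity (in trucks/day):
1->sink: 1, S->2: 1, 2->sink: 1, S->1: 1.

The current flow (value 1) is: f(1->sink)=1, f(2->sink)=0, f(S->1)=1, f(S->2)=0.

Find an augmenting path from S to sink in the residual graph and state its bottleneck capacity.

Residual along S->2->sink: S->2: 1, 2->sink: 1.
Bottleneck = min = 1.

S->2->sink, bottleneck 1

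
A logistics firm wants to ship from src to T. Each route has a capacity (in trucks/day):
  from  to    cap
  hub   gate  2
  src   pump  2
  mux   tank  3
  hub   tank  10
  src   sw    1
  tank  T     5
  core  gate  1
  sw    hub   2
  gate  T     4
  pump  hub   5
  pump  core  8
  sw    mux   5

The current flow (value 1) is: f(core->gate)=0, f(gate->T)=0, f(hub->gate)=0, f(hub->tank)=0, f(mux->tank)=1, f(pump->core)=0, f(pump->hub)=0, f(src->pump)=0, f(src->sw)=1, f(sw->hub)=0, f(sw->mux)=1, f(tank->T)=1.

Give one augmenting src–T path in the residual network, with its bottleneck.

src->pump->hub->tank->T, bottleneck 2

Residual along src->pump->hub->tank->T: src->pump: 2, pump->hub: 5, hub->tank: 10, tank->T: 4.
Bottleneck = min = 2.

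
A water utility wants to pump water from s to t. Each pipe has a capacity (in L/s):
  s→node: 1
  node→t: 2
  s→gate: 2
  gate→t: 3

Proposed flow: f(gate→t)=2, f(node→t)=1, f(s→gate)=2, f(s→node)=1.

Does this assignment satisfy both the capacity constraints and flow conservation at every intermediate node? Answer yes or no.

Yes

Every edge has 0 ≤ f(e) ≤ cap(e).
At each intermediate node, inflow equals outflow.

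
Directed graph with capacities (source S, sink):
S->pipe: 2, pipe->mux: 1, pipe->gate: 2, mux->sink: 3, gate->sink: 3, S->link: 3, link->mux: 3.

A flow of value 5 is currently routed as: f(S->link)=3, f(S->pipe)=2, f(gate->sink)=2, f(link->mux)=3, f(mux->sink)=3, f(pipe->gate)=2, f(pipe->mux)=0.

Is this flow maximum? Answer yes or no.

Yes

Residual reachable from S: {S}; sink is not reachable.
Saturated cut: S->link, S->pipe with total capacity 5 = current flow value. Flow is maximum.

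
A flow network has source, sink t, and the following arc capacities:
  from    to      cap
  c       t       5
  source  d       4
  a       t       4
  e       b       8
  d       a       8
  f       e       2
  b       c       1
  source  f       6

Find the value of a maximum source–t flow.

5

Augment source->d->a->t: bottleneck 4. Total 4.
Augment source->f->e->b->c->t: bottleneck 1. Total 5.
No augmenting path remains in the residual graph.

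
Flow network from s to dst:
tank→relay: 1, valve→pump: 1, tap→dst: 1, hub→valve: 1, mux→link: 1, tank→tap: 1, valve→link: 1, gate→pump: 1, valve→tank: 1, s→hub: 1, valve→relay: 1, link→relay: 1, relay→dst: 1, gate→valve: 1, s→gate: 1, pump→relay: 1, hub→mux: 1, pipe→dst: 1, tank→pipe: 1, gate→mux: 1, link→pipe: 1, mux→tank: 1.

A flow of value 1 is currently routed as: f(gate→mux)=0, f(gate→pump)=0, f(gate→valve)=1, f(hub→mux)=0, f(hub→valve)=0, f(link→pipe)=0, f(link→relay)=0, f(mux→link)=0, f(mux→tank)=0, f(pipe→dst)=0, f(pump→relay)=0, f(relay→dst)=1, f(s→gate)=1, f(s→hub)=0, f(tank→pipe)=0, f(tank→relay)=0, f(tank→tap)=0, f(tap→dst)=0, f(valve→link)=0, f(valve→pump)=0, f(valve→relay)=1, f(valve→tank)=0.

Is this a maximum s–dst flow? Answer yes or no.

Residual path s→hub→mux→tank→pipe→dst has bottleneck 1 > 0.
Pushing 1 along it raises the flow to 2, so the given flow is not maximum.

No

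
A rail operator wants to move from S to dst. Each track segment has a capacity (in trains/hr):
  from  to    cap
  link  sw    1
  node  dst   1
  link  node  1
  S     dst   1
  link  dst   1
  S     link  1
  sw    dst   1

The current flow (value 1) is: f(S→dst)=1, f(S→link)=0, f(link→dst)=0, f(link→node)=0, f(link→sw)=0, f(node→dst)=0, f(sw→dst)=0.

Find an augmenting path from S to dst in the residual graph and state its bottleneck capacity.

S→link→dst, bottleneck 1

Residual along S→link→dst: S→link: 1, link→dst: 1.
Bottleneck = min = 1.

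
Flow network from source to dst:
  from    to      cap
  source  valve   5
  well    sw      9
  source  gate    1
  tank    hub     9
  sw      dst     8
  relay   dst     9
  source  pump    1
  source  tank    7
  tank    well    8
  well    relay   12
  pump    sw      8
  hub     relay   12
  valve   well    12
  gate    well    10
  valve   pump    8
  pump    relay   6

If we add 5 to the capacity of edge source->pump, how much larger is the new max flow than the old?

3

Original max flow = 14.
After raising cap(source->pump), augmenting paths through that edge carry 3 more units.
New max flow = 17. Increase = 3.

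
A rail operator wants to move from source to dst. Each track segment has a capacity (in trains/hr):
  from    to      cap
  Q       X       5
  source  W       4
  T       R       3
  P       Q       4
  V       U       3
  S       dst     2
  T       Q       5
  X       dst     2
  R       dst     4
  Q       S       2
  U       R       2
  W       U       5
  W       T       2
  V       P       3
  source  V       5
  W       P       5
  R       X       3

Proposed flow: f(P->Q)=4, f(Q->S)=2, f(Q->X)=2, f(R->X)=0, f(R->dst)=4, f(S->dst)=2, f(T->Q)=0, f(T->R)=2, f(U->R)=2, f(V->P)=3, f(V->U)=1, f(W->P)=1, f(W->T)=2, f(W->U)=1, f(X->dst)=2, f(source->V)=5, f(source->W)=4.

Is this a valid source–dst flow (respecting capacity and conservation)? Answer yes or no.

No

Conservation fails at V: inflow 5 ≠ outflow 4.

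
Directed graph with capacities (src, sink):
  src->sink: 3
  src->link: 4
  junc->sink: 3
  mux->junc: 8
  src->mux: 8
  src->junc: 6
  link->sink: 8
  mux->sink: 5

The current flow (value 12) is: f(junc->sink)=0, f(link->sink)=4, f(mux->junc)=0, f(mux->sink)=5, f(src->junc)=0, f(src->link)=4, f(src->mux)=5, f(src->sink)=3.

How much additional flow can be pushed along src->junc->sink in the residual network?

Residual capacities along the path: src->junc: 6, junc->sink: 3.
Minimum is 3.

3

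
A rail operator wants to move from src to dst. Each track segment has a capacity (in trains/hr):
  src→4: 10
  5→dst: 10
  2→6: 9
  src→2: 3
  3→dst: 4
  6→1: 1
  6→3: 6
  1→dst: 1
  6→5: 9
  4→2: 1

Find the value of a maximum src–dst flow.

4

Augment src→2→6→5→dst: bottleneck 3. Total 3.
Augment src→4→2→6→5→dst: bottleneck 1. Total 4.
No augmenting path remains in the residual graph.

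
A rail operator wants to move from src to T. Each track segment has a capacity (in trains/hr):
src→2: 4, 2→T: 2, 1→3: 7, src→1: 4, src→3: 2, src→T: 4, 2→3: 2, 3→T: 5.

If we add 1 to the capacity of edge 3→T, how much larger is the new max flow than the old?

Original max flow = 11.
After raising cap(3→T), augmenting paths through that edge carry 1 more unit.
New max flow = 12. Increase = 1.

1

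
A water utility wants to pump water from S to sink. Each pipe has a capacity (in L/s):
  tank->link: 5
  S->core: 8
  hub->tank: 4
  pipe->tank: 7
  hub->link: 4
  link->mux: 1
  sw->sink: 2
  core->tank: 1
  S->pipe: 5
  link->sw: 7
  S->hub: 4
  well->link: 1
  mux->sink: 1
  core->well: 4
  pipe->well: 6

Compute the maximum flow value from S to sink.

3

Augment S->hub->link->sw->sink: bottleneck 2. Total 2.
Augment S->hub->link->mux->sink: bottleneck 1. Total 3.
No augmenting path remains in the residual graph.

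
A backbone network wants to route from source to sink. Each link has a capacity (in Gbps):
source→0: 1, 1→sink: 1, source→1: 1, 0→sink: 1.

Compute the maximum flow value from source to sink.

Augment source→1→sink: bottleneck 1. Total 1.
Augment source→0→sink: bottleneck 1. Total 2.
No augmenting path remains in the residual graph.

2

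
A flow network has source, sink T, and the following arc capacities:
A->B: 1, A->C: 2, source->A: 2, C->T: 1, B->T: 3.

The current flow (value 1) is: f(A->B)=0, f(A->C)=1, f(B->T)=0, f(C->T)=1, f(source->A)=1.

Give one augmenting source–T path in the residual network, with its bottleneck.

Residual along source->A->B->T: source->A: 1, A->B: 1, B->T: 3.
Bottleneck = min = 1.

source->A->B->T, bottleneck 1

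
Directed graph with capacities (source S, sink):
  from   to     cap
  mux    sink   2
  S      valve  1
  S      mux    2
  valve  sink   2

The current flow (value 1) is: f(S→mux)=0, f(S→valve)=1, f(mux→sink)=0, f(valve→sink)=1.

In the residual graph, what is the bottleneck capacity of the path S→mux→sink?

Residual capacities along the path: S→mux: 2, mux→sink: 2.
Minimum is 2.

2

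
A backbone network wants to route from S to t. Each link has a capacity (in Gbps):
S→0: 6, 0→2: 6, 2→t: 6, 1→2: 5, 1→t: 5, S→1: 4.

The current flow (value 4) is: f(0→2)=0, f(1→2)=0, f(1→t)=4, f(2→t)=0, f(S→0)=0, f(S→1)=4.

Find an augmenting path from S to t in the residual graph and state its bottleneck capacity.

Residual along S→0→2→t: S→0: 6, 0→2: 6, 2→t: 6.
Bottleneck = min = 6.

S→0→2→t, bottleneck 6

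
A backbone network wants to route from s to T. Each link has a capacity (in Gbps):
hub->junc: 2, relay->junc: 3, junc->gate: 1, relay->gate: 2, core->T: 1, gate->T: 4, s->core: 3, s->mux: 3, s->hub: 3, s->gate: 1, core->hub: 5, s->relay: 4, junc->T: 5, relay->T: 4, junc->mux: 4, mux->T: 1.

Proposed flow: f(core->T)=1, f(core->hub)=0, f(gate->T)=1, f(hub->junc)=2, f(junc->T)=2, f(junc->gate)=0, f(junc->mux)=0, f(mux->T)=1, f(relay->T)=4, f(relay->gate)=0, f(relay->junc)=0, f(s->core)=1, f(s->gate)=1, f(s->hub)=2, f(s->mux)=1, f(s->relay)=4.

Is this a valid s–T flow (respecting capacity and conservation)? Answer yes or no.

Yes

Every edge has 0 ≤ f(e) ≤ cap(e).
At each intermediate node, inflow equals outflow.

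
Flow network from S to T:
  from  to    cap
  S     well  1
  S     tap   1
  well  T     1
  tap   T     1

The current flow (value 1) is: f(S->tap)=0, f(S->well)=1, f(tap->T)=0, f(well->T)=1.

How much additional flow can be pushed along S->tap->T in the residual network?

1

Residual capacities along the path: S->tap: 1, tap->T: 1.
Minimum is 1.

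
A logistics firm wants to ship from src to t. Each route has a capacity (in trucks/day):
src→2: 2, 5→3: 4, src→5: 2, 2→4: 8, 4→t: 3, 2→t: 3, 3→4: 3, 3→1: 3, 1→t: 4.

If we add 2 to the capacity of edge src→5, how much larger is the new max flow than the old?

Original max flow = 4.
After raising cap(src→5), augmenting paths through that edge carry 2 more units.
New max flow = 6. Increase = 2.

2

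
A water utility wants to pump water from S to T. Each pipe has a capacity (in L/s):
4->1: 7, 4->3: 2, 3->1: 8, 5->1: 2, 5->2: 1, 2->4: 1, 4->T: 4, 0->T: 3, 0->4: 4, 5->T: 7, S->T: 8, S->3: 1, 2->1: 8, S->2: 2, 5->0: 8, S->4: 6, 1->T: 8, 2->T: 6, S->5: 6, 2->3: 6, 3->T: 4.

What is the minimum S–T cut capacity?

Max flow = 23 (via 6 augmenting paths).
In the residual at optimum, the set reachable from S is {S}.
Cut edges: S->5 (cap 6), S->2 (cap 2), S->4 (cap 6), S->3 (cap 1), S->T (cap 8). Sum = 23.

23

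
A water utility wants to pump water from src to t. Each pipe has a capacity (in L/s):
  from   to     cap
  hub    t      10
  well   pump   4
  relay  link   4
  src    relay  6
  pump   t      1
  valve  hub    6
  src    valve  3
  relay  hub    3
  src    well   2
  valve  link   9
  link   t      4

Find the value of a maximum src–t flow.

Augment src→valve→hub→t: bottleneck 3. Total 3.
Augment src→relay→link→t: bottleneck 4. Total 7.
Augment src→relay→hub→t: bottleneck 2. Total 9.
Augment src→well→pump→t: bottleneck 1. Total 10.
No augmenting path remains in the residual graph.

10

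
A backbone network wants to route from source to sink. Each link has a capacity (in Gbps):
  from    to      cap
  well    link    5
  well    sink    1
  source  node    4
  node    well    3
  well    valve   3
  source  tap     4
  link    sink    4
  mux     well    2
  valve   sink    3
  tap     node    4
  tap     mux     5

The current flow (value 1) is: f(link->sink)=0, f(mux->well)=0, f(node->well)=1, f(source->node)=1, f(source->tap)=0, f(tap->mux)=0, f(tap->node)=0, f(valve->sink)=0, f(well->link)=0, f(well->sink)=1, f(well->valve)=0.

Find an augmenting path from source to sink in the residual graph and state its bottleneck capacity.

Residual along source->node->well->link->sink: source->node: 3, node->well: 2, well->link: 5, link->sink: 4.
Bottleneck = min = 2.

source->node->well->link->sink, bottleneck 2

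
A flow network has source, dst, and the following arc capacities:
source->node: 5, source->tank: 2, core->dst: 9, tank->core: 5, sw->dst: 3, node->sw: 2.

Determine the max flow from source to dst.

4

Augment source->tank->core->dst: bottleneck 2. Total 2.
Augment source->node->sw->dst: bottleneck 2. Total 4.
No augmenting path remains in the residual graph.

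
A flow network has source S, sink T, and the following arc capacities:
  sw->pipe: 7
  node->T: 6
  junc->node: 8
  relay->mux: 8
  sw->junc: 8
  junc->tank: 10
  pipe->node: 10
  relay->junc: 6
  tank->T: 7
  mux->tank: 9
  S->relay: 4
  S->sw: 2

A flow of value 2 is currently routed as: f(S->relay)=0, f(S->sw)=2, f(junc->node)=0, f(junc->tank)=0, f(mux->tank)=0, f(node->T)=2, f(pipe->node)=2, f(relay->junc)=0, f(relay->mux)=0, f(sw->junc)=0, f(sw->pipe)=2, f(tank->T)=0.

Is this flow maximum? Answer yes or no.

No

Residual path S->relay->junc->node->T has bottleneck 4 > 0.
Pushing 4 along it raises the flow to 6, so the given flow is not maximum.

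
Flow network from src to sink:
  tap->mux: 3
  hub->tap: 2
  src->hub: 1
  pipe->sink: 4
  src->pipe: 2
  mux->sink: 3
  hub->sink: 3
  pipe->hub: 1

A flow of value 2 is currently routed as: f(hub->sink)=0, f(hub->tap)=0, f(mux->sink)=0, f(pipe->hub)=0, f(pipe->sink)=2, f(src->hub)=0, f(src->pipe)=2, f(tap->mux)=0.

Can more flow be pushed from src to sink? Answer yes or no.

Residual path src->hub->sink has bottleneck 1 > 0.
Pushing 1 along it raises the flow to 3, so the given flow is not maximum.

Yes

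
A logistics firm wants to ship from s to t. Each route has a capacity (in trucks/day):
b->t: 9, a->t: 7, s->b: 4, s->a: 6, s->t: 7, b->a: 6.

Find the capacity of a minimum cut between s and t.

17

Max flow = 17 (via 3 augmenting paths).
In the residual at optimum, the set reachable from s is {s}.
Cut edges: s->b (cap 4), s->a (cap 6), s->t (cap 7). Sum = 17.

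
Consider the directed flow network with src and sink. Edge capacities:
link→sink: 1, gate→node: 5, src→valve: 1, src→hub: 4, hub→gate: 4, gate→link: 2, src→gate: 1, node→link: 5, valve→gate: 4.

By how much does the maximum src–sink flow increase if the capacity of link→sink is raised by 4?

Original max flow = 1.
After raising cap(link→sink), augmenting paths through that edge carry 4 more units.
New max flow = 5. Increase = 4.

4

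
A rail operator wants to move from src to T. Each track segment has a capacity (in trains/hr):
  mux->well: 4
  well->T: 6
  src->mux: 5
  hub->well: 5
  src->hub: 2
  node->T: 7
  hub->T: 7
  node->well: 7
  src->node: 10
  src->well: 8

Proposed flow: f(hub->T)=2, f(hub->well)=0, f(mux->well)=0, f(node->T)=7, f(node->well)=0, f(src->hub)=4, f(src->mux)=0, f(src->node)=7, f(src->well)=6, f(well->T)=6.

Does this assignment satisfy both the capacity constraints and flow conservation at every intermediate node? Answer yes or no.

No

Capacity violated on src->hub: flow 4 > capacity 2.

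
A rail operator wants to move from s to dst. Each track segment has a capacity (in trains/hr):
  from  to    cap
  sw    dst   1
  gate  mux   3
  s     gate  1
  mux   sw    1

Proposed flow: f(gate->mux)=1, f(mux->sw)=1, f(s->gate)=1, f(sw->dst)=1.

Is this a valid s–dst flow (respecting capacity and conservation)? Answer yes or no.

Every edge has 0 ≤ f(e) ≤ cap(e).
At each intermediate node, inflow equals outflow.

Yes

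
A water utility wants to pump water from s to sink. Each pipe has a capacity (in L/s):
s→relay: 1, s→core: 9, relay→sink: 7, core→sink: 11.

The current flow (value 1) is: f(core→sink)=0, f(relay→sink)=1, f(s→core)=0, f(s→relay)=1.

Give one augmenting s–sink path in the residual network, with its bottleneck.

Residual along s→core→sink: s→core: 9, core→sink: 11.
Bottleneck = min = 9.

s→core→sink, bottleneck 9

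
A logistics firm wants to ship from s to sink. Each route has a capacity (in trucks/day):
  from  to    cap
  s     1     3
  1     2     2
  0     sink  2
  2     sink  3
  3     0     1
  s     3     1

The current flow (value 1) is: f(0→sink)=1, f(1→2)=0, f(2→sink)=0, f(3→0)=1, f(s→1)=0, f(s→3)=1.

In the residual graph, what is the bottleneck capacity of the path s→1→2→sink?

Residual capacities along the path: s→1: 3, 1→2: 2, 2→sink: 3.
Minimum is 2.

2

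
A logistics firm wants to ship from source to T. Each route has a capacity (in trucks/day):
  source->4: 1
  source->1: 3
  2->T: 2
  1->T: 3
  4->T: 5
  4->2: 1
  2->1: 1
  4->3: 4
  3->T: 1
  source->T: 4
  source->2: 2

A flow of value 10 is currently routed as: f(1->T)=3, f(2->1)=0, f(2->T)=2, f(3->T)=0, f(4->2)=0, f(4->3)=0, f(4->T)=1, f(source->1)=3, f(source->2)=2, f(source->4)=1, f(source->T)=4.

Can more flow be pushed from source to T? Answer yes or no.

No

Residual reachable from source: {source}; T is not reachable.
Saturated cut: source->4, source->2, source->1, source->T with total capacity 10 = current flow value. Flow is maximum.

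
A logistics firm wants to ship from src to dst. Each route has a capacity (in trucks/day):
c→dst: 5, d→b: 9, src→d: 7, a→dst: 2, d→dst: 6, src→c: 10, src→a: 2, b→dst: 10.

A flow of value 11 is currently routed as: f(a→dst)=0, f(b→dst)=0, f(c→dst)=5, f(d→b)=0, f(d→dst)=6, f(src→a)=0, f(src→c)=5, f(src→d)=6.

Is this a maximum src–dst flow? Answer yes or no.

Residual path src→a→dst has bottleneck 2 > 0.
Pushing 2 along it raises the flow to 13, so the given flow is not maximum.

No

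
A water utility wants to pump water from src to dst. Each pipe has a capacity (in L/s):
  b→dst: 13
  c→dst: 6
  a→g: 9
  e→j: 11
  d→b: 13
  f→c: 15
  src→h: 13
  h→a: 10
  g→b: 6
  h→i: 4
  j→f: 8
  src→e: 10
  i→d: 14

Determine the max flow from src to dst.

Augment src→h→a→g→b→dst: bottleneck 6. Total 6.
Augment src→h→i→d→b→dst: bottleneck 4. Total 10.
Augment src→e→j→f→c→dst: bottleneck 6. Total 16.
No augmenting path remains in the residual graph.

16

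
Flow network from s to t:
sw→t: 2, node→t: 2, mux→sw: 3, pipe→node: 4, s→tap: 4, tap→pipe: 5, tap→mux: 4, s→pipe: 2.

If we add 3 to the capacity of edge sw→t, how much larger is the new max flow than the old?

Original max flow = 4.
After raising cap(sw→t), augmenting paths through that edge carry 1 more unit.
New max flow = 5. Increase = 1.

1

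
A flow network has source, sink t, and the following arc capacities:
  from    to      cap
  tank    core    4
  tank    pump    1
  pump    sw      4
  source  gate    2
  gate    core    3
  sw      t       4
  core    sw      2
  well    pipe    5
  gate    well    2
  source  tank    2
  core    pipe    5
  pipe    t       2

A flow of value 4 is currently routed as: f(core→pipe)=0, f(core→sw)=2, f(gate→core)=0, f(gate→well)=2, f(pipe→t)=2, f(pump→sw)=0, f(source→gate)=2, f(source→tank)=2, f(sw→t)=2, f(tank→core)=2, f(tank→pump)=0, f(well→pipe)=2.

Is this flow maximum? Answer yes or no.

Yes

Residual reachable from source: {source}; t is not reachable.
Saturated cut: source→gate, source→tank with total capacity 4 = current flow value. Flow is maximum.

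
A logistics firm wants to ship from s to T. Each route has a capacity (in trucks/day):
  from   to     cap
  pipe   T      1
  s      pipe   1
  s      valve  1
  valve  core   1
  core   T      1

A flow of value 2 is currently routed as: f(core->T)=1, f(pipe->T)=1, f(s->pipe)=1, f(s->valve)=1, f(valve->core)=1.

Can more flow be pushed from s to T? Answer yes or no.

Residual reachable from s: {s}; T is not reachable.
Saturated cut: s->valve, s->pipe with total capacity 2 = current flow value. Flow is maximum.

No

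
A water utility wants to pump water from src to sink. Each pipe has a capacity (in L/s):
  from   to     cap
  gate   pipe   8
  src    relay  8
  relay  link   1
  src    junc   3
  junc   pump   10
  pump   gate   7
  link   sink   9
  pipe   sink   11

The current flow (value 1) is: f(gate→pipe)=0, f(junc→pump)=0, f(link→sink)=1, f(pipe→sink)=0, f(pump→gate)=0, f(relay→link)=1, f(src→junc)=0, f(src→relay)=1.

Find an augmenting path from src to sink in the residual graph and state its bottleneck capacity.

src→junc→pump→gate→pipe→sink, bottleneck 3

Residual along src→junc→pump→gate→pipe→sink: src→junc: 3, junc→pump: 10, pump→gate: 7, gate→pipe: 8, pipe→sink: 11.
Bottleneck = min = 3.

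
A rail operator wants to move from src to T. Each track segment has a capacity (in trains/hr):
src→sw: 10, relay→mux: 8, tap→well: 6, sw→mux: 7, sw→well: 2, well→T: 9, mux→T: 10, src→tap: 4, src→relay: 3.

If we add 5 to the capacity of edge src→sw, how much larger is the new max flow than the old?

Original max flow = 16.
Edge src→sw does not cross the min cut (source side {src, sw}), so extra capacity there cannot help.
New max flow = 16. Increase = 0.

0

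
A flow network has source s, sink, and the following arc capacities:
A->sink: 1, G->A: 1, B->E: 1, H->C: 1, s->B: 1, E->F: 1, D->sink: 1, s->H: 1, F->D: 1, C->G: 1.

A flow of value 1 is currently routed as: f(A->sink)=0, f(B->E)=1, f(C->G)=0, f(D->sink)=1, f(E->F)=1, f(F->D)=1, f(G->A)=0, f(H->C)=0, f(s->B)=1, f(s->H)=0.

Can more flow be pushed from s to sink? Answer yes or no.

Residual path s->H->C->G->A->sink has bottleneck 1 > 0.
Pushing 1 along it raises the flow to 2, so the given flow is not maximum.

Yes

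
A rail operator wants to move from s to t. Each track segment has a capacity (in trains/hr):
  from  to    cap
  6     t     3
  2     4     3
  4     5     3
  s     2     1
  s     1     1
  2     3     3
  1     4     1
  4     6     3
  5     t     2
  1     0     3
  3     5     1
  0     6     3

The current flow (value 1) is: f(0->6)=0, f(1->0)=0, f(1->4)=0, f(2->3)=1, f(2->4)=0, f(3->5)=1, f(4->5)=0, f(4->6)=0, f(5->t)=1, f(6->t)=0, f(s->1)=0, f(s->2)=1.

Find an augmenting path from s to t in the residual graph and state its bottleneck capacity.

s->1->4->5->t, bottleneck 1

Residual along s->1->4->5->t: s->1: 1, 1->4: 1, 4->5: 3, 5->t: 1.
Bottleneck = min = 1.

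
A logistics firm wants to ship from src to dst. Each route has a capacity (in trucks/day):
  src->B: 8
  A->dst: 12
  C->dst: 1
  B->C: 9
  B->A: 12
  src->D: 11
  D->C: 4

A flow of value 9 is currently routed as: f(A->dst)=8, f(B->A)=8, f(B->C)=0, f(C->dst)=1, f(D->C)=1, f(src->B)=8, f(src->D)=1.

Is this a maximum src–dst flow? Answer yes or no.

Residual reachable from src: {C, D, src}; dst is not reachable.
Saturated cut: src->B, C->dst with total capacity 9 = current flow value. Flow is maximum.

Yes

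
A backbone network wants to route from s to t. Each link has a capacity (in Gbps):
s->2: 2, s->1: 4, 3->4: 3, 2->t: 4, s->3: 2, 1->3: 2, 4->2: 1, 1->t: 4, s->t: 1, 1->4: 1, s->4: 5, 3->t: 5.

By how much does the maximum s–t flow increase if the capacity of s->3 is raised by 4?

3

Original max flow = 10.
After raising cap(s->3), augmenting paths through that edge carry 3 more units.
New max flow = 13. Increase = 3.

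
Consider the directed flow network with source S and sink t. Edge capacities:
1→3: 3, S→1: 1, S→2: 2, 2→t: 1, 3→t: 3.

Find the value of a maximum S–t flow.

Augment S→2→t: bottleneck 1. Total 1.
Augment S→1→3→t: bottleneck 1. Total 2.
No augmenting path remains in the residual graph.

2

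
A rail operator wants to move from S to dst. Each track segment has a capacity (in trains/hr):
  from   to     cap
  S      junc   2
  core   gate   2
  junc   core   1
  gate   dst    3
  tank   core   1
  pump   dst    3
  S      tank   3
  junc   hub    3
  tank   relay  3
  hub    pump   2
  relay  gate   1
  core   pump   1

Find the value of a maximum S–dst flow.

Augment S→junc→hub→pump→dst: bottleneck 2. Total 2.
Augment S→tank→core→pump→dst: bottleneck 1. Total 3.
Augment S→tank→relay→gate→dst: bottleneck 1. Total 4.
No augmenting path remains in the residual graph.

4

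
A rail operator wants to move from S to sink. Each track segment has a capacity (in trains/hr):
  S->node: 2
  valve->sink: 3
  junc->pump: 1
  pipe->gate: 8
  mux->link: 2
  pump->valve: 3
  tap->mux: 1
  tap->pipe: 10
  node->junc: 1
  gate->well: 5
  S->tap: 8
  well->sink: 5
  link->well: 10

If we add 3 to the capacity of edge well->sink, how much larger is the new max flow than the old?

Original max flow = 6.
After raising cap(well->sink), augmenting paths through that edge carry 1 more unit.
New max flow = 7. Increase = 1.

1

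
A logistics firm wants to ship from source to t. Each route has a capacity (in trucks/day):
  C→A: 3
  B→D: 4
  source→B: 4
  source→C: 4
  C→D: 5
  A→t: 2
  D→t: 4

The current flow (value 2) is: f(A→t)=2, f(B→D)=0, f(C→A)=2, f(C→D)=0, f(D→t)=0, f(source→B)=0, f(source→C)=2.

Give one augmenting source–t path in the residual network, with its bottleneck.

source→C→D→t, bottleneck 2

Residual along source→C→D→t: source→C: 2, C→D: 5, D→t: 4.
Bottleneck = min = 2.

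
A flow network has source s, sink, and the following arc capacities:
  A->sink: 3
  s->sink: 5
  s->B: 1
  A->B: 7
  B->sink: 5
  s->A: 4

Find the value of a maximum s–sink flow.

10

Augment s->sink: bottleneck 5. Total 5.
Augment s->A->sink: bottleneck 3. Total 8.
Augment s->B->sink: bottleneck 1. Total 9.
Augment s->A->B->sink: bottleneck 1. Total 10.
No augmenting path remains in the residual graph.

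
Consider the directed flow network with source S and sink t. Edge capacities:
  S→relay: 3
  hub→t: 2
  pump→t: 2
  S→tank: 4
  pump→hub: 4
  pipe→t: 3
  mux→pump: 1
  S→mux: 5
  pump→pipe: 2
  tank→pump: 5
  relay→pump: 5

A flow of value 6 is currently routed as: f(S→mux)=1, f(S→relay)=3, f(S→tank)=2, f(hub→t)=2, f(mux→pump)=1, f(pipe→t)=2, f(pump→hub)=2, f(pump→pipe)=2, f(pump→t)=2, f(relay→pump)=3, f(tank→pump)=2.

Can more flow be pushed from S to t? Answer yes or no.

Residual reachable from S: {S, hub, mux, pump, relay, tank}; t is not reachable.
Saturated cut: pump→pipe, pump→t, hub→t with total capacity 6 = current flow value. Flow is maximum.

No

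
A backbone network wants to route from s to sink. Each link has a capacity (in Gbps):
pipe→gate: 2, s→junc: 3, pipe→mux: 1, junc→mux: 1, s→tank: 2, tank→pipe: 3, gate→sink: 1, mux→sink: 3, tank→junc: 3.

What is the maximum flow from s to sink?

Augment s→junc→mux→sink: bottleneck 1. Total 1.
Augment s→tank→pipe→gate→sink: bottleneck 1. Total 2.
Augment s→tank→pipe→mux→sink: bottleneck 1. Total 3.
No augmenting path remains in the residual graph.

3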